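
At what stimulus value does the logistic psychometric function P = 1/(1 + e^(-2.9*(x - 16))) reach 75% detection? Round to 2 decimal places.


At P = 0.75: 0.75 = 1/(1 + e^(-k*(x-x0)))
Solving: e^(-k*(x-x0)) = 1/3
x = x0 + ln(3)/k
ln(3) = 1.0986
x = 16 + 1.0986/2.9
= 16 + 0.3788
= 16.38


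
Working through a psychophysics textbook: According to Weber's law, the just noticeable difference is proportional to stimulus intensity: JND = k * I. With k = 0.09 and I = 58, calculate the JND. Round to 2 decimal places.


JND = k * I
JND = 0.09 * 58
= 5.22


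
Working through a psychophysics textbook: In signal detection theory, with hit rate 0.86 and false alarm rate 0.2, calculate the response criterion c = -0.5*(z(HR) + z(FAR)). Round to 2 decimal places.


c = -0.5 * (z(HR) + z(FAR))
z(0.86) = 1.0803
z(0.2) = -0.8416
c = -0.5 * (1.0803 + -0.8416)
= -0.5 * 0.2387
= -0.12


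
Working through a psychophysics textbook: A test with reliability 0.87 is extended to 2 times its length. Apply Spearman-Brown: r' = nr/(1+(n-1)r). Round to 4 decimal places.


r_new = n*r / (1 + (n-1)*r)
Numerator = 2 * 0.87 = 1.74
Denominator = 1 + 1 * 0.87 = 1.87
r_new = 1.74 / 1.87
= 0.9305


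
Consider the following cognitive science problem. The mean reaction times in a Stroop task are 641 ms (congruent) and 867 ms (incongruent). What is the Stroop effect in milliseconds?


Stroop effect = RT(incongruent) - RT(congruent)
= 867 - 641
= 226 ms


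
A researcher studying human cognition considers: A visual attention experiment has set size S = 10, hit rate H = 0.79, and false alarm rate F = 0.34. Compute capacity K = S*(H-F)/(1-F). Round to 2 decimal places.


K = S * (H - F) / (1 - F)
H - F = 0.45
1 - F = 0.66
K = 10 * 0.45 / 0.66
= 6.82


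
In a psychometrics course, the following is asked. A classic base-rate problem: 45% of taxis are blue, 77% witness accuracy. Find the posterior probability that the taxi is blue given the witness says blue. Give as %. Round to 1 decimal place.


P(blue | says blue) = P(says blue | blue)*P(blue) / [P(says blue | blue)*P(blue) + P(says blue | not blue)*P(not blue)]
Numerator = 0.77 * 0.45 = 0.3465
False identification = 0.23 * 0.55 = 0.1265
P = 0.3465 / (0.3465 + 0.1265)
= 0.3465 / 0.473
As percentage = 73.3


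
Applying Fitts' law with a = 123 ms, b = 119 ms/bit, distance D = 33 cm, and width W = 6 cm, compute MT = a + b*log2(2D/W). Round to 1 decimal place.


MT = 123 + 119 * log2(2*33/6)
2D/W = 11.0
log2(11.0) = 3.4594
MT = 123 + 119 * 3.4594
= 534.7 ms


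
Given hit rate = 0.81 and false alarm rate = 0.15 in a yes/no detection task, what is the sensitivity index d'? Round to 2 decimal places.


d' = z(HR) - z(FAR)
z(0.81) = 0.8779
z(0.15) = -1.0364
d' = 0.8779 - -1.0364
= 1.91


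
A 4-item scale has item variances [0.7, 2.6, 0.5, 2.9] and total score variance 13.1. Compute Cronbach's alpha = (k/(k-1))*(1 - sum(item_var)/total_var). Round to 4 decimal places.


alpha = (k/(k-1)) * (1 - sum(s_i^2)/s_total^2)
sum(item variances) = 6.7
k/(k-1) = 4/3 = 1.333333
1 - 6.7/13.1 = 1 - 0.51145 = 0.48855
alpha = 1.333333 * 0.48855
= 0.6514


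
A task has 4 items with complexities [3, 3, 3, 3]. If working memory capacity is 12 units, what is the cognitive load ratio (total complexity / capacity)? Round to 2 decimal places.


Total complexity = 3 + 3 + 3 + 3 = 12
Load = total / capacity = 12 / 12
= 1.00


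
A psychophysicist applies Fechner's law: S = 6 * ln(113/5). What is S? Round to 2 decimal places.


S = 6 * ln(113/5)
I/I0 = 22.6
ln(22.6) = 3.1179
S = 6 * 3.1179
= 18.71


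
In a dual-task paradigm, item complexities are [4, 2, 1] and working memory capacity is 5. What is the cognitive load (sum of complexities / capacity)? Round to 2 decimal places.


Total complexity = 4 + 2 + 1 = 7
Load = total / capacity = 7 / 5
= 1.40


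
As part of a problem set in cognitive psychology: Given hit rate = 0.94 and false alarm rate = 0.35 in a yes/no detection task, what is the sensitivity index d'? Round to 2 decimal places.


d' = z(HR) - z(FAR)
z(0.94) = 1.5548
z(0.35) = -0.3853
d' = 1.5548 - -0.3853
= 1.94


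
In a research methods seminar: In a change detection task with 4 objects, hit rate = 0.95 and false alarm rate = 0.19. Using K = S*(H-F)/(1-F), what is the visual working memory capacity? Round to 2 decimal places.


K = S * (H - F) / (1 - F)
H - F = 0.76
1 - F = 0.81
K = 4 * 0.76 / 0.81
= 3.75


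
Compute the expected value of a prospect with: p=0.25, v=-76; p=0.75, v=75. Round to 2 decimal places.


EU = sum(p_i * v_i)
0.25 * -76 = -19.0
0.75 * 75 = 56.25
EU = -19.0 + 56.25
= 37.25


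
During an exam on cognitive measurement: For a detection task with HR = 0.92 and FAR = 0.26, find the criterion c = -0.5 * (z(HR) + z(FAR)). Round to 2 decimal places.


c = -0.5 * (z(HR) + z(FAR))
z(0.92) = 1.4051
z(0.26) = -0.6433
c = -0.5 * (1.4051 + -0.6433)
= -0.5 * 0.7618
= -0.38


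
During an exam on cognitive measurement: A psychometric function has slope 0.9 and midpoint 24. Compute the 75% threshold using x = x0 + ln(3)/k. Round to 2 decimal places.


At P = 0.75: 0.75 = 1/(1 + e^(-k*(x-x0)))
Solving: e^(-k*(x-x0)) = 1/3
x = x0 + ln(3)/k
ln(3) = 1.0986
x = 24 + 1.0986/0.9
= 24 + 1.2207
= 25.22


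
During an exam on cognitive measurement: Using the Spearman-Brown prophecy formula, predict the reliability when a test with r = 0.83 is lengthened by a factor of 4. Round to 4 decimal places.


r_new = n*r / (1 + (n-1)*r)
Numerator = 4 * 0.83 = 3.32
Denominator = 1 + 3 * 0.83 = 3.49
r_new = 3.32 / 3.49
= 0.9513


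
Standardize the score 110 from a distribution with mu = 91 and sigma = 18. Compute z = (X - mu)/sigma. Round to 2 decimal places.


z = (X - mu) / sigma
= (110 - 91) / 18
= 19 / 18
= 1.06


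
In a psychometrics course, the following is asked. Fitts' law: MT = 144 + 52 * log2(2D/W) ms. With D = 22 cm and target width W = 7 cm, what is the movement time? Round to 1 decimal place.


MT = 144 + 52 * log2(2*22/7)
2D/W = 6.285714
log2(6.285714) = 2.6521
MT = 144 + 52 * 2.6521
= 281.9 ms


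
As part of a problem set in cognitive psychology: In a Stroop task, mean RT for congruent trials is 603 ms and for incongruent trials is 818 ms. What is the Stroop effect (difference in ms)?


Stroop effect = RT(incongruent) - RT(congruent)
= 818 - 603
= 215 ms


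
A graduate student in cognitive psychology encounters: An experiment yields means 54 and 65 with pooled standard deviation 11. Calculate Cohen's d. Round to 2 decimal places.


Cohen's d = (M1 - M2) / S_pooled
= (54 - 65) / 11
= -11 / 11
= -1.00


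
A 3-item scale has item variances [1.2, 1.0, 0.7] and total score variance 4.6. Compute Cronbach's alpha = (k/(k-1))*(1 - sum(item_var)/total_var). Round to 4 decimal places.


alpha = (k/(k-1)) * (1 - sum(s_i^2)/s_total^2)
sum(item variances) = 2.9
k/(k-1) = 3/2 = 1.5
1 - 2.9/4.6 = 1 - 0.630435 = 0.369565
alpha = 1.5 * 0.369565
= 0.5543


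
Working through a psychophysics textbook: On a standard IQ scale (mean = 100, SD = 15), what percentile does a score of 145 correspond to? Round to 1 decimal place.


z = (IQ - mean) / SD
z = (145 - 100) / 15 = 3.0
Percentile = Phi(3.0) * 100
Phi(3.0) = 0.99865
= 99.9


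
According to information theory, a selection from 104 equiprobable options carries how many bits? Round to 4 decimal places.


H = log2(n)
H = log2(104)
= 6.7004


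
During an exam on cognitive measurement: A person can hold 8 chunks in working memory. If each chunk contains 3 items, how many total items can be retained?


Total items = chunks * items_per_chunk
= 8 * 3
= 24


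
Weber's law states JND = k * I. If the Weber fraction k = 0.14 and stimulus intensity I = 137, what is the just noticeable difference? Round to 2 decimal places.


JND = k * I
JND = 0.14 * 137
= 19.18


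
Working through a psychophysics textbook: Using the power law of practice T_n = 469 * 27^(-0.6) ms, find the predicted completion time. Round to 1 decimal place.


T_n = 469 * 27^(-0.6)
27^(-0.6) = 0.138415
T_n = 469 * 0.138415
= 64.9 ms


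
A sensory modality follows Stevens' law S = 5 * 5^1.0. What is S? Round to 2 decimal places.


S = 5 * 5^1.0
5^1.0 = 5.0
S = 5 * 5.0
= 25.00


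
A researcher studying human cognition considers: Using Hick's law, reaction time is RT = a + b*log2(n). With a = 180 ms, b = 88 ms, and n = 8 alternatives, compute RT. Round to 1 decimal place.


RT = 180 + 88 * log2(8)
log2(8) = 3.0
RT = 180 + 88 * 3.0
= 180 + 264.0
= 444.0 ms


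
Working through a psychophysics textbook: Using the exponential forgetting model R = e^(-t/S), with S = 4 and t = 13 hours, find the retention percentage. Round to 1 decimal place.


R = e^(-t/S)
-t/S = -13/4 = -3.25
R = e^(-3.25) = 0.038774
Percentage = 0.038774 * 100
= 3.9


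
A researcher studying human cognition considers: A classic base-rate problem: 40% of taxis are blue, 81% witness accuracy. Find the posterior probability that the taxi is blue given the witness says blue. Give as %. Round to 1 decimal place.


P(blue | says blue) = P(says blue | blue)*P(blue) / [P(says blue | blue)*P(blue) + P(says blue | not blue)*P(not blue)]
Numerator = 0.81 * 0.4 = 0.324
False identification = 0.19 * 0.6 = 0.114
P = 0.324 / (0.324 + 0.114)
= 0.324 / 0.438
As percentage = 74.0


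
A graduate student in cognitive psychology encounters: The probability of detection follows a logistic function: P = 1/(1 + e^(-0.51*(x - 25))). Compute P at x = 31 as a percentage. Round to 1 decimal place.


P(x) = 1/(1 + e^(-0.51*(31 - 25)))
Exponent = -0.51 * 6 = -3.06
e^(-3.06) = 0.046888
P = 1/(1 + 0.046888) = 0.955212
Percentage = 95.5


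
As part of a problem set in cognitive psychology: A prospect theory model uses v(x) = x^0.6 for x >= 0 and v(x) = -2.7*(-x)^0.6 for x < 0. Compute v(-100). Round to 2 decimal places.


Since x = -100 < 0, use v(x) = -lambda*(-x)^alpha
(-x) = 100
100^0.6 = 15.8489
v(-100) = -2.7 * 15.8489
= -42.79


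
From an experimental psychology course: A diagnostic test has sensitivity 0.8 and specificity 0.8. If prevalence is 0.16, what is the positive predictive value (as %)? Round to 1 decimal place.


PPV = (sens * prev) / (sens * prev + (1-spec) * (1-prev))
Numerator = 0.8 * 0.16 = 0.128
P(positive and no disease) = (1 - spec) * (1 - prev) = (1 - 0.8) * (1 - 0.16) = 0.168
Denominator = 0.128 + 0.168 = 0.296
PPV = 0.128 / 0.296 = 0.432432
As percentage = 43.2


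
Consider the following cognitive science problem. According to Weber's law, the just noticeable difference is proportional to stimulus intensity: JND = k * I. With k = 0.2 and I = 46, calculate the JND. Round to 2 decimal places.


JND = k * I
JND = 0.2 * 46
= 9.20


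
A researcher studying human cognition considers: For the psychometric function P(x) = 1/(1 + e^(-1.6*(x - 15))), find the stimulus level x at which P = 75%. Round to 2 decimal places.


At P = 0.75: 0.75 = 1/(1 + e^(-k*(x-x0)))
Solving: e^(-k*(x-x0)) = 1/3
x = x0 + ln(3)/k
ln(3) = 1.0986
x = 15 + 1.0986/1.6
= 15 + 0.6866
= 15.69


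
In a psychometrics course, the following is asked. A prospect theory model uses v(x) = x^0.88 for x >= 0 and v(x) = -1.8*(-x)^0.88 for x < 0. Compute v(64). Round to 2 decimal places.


Since x = 64 >= 0, use v(x) = x^0.88
64^0.88 = 38.8542
v(64) = 38.85


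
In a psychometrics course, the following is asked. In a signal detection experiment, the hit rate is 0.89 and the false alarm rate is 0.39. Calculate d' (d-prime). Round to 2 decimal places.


d' = z(HR) - z(FAR)
z(0.89) = 1.2265
z(0.39) = -0.2793
d' = 1.2265 - -0.2793
= 1.51


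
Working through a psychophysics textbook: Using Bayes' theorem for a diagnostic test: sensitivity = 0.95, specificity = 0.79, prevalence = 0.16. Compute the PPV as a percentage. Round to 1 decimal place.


PPV = (sens * prev) / (sens * prev + (1-spec) * (1-prev))
Numerator = 0.95 * 0.16 = 0.152
P(positive and no disease) = (1 - spec) * (1 - prev) = (1 - 0.79) * (1 - 0.16) = 0.1764
Denominator = 0.152 + 0.1764 = 0.3284
PPV = 0.152 / 0.3284 = 0.46285
As percentage = 46.3


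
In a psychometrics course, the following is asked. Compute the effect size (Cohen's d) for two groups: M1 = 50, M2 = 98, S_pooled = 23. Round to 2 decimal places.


Cohen's d = (M1 - M2) / S_pooled
= (50 - 98) / 23
= -48 / 23
= -2.09


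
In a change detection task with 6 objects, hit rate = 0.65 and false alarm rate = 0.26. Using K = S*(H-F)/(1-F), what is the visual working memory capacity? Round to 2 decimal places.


K = S * (H - F) / (1 - F)
H - F = 0.39
1 - F = 0.74
K = 6 * 0.39 / 0.74
= 3.16


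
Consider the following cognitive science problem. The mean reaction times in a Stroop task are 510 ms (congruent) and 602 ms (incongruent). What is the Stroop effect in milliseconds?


Stroop effect = RT(incongruent) - RT(congruent)
= 602 - 510
= 92 ms


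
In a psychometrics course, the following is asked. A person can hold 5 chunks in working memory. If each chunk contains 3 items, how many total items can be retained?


Total items = chunks * items_per_chunk
= 5 * 3
= 15


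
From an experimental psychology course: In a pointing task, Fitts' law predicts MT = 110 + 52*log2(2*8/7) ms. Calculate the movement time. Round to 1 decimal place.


MT = 110 + 52 * log2(2*8/7)
2D/W = 2.285714
log2(2.285714) = 1.1926
MT = 110 + 52 * 1.1926
= 172.0 ms


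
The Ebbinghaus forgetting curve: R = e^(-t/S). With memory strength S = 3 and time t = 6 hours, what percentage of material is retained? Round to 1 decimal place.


R = e^(-t/S)
-t/S = -6/3 = -2.0
R = e^(-2.0) = 0.135335
Percentage = 0.135335 * 100
= 13.5


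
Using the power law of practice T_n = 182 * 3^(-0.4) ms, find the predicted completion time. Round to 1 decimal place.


T_n = 182 * 3^(-0.4)
3^(-0.4) = 0.644394
T_n = 182 * 0.644394
= 117.3 ms


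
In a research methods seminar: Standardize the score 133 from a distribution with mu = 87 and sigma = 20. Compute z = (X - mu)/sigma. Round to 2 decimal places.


z = (X - mu) / sigma
= (133 - 87) / 20
= 46 / 20
= 2.30


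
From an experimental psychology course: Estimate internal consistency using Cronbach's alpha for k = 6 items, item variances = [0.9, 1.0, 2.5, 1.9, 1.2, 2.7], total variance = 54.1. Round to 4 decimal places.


alpha = (k/(k-1)) * (1 - sum(s_i^2)/s_total^2)
sum(item variances) = 10.2
k/(k-1) = 6/5 = 1.2
1 - 10.2/54.1 = 1 - 0.18854 = 0.81146
alpha = 1.2 * 0.81146
= 0.9738


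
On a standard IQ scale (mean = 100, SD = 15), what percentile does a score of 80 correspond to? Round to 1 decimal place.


z = (IQ - mean) / SD
z = (80 - 100) / 15 = -1.3333
Percentile = Phi(-1.3333) * 100
Phi(-1.3333) = 0.091217
= 9.1


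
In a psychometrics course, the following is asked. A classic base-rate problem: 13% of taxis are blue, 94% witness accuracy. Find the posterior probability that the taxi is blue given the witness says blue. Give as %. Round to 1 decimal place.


P(blue | says blue) = P(says blue | blue)*P(blue) / [P(says blue | blue)*P(blue) + P(says blue | not blue)*P(not blue)]
Numerator = 0.94 * 0.13 = 0.1222
False identification = 0.06 * 0.87 = 0.0522
P = 0.1222 / (0.1222 + 0.0522)
= 0.1222 / 0.1744
As percentage = 70.1


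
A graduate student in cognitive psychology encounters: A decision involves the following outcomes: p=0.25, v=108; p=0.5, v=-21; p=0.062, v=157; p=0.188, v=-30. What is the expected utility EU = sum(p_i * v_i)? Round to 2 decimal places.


EU = sum(p_i * v_i)
0.25 * 108 = 27.0
0.5 * -21 = -10.5
0.062 * 157 = 9.734
0.188 * -30 = -5.64
EU = 27.0 + -10.5 + 9.734 + -5.64
= 20.59


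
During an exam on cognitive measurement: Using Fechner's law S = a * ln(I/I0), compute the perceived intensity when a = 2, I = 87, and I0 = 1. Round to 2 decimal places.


S = 2 * ln(87/1)
I/I0 = 87.0
ln(87.0) = 4.4659
S = 2 * 4.4659
= 8.93


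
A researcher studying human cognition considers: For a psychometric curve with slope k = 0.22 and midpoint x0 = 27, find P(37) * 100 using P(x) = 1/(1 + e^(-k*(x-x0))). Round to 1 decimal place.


P(x) = 1/(1 + e^(-0.22*(37 - 27)))
Exponent = -0.22 * 10 = -2.2
e^(-2.2) = 0.110803
P = 1/(1 + 0.110803) = 0.90025
Percentage = 90.0


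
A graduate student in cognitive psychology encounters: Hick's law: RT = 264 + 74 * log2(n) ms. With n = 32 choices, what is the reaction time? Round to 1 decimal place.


RT = 264 + 74 * log2(32)
log2(32) = 5.0
RT = 264 + 74 * 5.0
= 264 + 370.0
= 634.0 ms


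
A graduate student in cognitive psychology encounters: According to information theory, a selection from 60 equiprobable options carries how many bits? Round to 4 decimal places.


H = log2(n)
H = log2(60)
= 5.9069


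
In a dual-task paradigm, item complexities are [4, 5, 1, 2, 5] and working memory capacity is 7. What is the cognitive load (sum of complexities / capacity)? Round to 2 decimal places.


Total complexity = 4 + 5 + 1 + 2 + 5 = 17
Load = total / capacity = 17 / 7
= 2.43


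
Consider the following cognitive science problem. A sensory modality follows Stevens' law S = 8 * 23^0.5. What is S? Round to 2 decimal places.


S = 8 * 23^0.5
23^0.5 = 4.7958
S = 8 * 4.7958
= 38.37


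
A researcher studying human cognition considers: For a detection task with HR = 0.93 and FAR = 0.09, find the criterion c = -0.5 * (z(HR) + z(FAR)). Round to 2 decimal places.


c = -0.5 * (z(HR) + z(FAR))
z(0.93) = 1.4758
z(0.09) = -1.3408
c = -0.5 * (1.4758 + -1.3408)
= -0.5 * 0.135
= -0.07


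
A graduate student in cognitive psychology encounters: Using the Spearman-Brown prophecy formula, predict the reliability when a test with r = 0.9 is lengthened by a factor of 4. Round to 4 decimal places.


r_new = n*r / (1 + (n-1)*r)
Numerator = 4 * 0.9 = 3.6
Denominator = 1 + 3 * 0.9 = 3.7
r_new = 3.6 / 3.7
= 0.9730


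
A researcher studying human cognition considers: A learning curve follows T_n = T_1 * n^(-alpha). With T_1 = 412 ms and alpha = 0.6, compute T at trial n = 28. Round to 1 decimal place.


T_n = 412 * 28^(-0.6)
28^(-0.6) = 0.135427
T_n = 412 * 0.135427
= 55.8 ms


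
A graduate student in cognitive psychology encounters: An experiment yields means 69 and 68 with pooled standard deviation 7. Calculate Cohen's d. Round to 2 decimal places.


Cohen's d = (M1 - M2) / S_pooled
= (69 - 68) / 7
= 1 / 7
= 0.14


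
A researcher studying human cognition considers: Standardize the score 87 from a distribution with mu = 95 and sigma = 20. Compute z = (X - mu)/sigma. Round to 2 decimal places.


z = (X - mu) / sigma
= (87 - 95) / 20
= -8 / 20
= -0.40


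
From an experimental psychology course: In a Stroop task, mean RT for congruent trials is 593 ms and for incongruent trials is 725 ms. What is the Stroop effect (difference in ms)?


Stroop effect = RT(incongruent) - RT(congruent)
= 725 - 593
= 132 ms


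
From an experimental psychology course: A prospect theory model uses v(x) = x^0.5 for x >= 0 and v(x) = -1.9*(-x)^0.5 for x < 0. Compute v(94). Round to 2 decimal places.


Since x = 94 >= 0, use v(x) = x^0.5
94^0.5 = 9.6954
v(94) = 9.70


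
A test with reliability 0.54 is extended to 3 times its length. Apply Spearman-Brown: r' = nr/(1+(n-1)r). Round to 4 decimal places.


r_new = n*r / (1 + (n-1)*r)
Numerator = 3 * 0.54 = 1.62
Denominator = 1 + 2 * 0.54 = 2.08
r_new = 1.62 / 2.08
= 0.7788


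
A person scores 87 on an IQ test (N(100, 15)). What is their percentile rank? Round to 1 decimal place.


z = (IQ - mean) / SD
z = (87 - 100) / 15 = -0.8667
Percentile = Phi(-0.8667) * 100
Phi(-0.8667) = 0.193053
= 19.3


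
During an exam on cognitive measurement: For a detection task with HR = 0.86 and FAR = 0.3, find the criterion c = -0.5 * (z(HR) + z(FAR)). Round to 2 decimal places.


c = -0.5 * (z(HR) + z(FAR))
z(0.86) = 1.0803
z(0.3) = -0.5244
c = -0.5 * (1.0803 + -0.5244)
= -0.5 * 0.5559
= -0.28


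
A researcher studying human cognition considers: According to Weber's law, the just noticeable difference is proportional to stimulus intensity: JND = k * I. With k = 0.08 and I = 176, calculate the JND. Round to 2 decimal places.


JND = k * I
JND = 0.08 * 176
= 14.08


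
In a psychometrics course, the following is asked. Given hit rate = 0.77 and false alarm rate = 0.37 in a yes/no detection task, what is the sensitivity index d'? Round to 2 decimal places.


d' = z(HR) - z(FAR)
z(0.77) = 0.7388
z(0.37) = -0.3319
d' = 0.7388 - -0.3319
= 1.07


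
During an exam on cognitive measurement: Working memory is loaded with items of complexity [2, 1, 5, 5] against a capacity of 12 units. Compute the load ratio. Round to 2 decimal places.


Total complexity = 2 + 1 + 5 + 5 = 13
Load = total / capacity = 13 / 12
= 1.08


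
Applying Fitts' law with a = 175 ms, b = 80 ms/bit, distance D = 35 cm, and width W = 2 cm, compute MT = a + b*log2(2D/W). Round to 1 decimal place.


MT = 175 + 80 * log2(2*35/2)
2D/W = 35.0
log2(35.0) = 5.1293
MT = 175 + 80 * 5.1293
= 585.3 ms


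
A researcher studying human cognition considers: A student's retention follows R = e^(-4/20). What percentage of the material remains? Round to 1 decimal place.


R = e^(-t/S)
-t/S = -4/20 = -0.2
R = e^(-0.2) = 0.818731
Percentage = 0.818731 * 100
= 81.9


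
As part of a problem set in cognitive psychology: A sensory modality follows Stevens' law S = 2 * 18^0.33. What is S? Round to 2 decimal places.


S = 2 * 18^0.33
18^0.33 = 2.5956
S = 2 * 2.5956
= 5.19


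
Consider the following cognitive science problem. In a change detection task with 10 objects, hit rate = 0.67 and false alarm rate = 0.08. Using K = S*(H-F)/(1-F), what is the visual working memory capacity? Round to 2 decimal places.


K = S * (H - F) / (1 - F)
H - F = 0.59
1 - F = 0.92
K = 10 * 0.59 / 0.92
= 6.41


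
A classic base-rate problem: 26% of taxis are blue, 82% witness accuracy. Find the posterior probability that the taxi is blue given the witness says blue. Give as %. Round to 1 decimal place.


P(blue | says blue) = P(says blue | blue)*P(blue) / [P(says blue | blue)*P(blue) + P(says blue | not blue)*P(not blue)]
Numerator = 0.82 * 0.26 = 0.2132
False identification = 0.18 * 0.74 = 0.1332
P = 0.2132 / (0.2132 + 0.1332)
= 0.2132 / 0.3464
As percentage = 61.5


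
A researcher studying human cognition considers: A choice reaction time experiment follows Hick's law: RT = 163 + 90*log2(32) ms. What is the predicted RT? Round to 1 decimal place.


RT = 163 + 90 * log2(32)
log2(32) = 5.0
RT = 163 + 90 * 5.0
= 163 + 450.0
= 613.0 ms


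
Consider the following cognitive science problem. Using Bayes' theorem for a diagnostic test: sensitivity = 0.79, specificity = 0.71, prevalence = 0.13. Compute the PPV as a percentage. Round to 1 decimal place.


PPV = (sens * prev) / (sens * prev + (1-spec) * (1-prev))
Numerator = 0.79 * 0.13 = 0.1027
P(positive and no disease) = (1 - spec) * (1 - prev) = (1 - 0.71) * (1 - 0.13) = 0.2523
Denominator = 0.1027 + 0.2523 = 0.355
PPV = 0.1027 / 0.355 = 0.289296
As percentage = 28.9


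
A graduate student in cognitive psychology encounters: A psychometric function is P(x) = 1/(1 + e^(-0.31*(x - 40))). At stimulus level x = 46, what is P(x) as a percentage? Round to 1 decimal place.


P(x) = 1/(1 + e^(-0.31*(46 - 40)))
Exponent = -0.31 * 6 = -1.86
e^(-1.86) = 0.155673
P = 1/(1 + 0.155673) = 0.865297
Percentage = 86.5


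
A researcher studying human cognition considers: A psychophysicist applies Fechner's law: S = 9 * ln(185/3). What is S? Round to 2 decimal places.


S = 9 * ln(185/3)
I/I0 = 61.666667
ln(61.666667) = 4.1217
S = 9 * 4.1217
= 37.10


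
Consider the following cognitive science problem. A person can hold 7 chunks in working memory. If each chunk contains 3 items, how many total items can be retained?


Total items = chunks * items_per_chunk
= 7 * 3
= 21


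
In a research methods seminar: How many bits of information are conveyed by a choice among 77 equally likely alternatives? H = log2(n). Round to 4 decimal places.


H = log2(n)
H = log2(77)
= 6.2668


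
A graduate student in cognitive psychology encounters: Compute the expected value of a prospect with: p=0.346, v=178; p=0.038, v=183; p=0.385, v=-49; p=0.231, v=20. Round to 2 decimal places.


EU = sum(p_i * v_i)
0.346 * 178 = 61.588
0.038 * 183 = 6.954
0.385 * -49 = -18.865
0.231 * 20 = 4.62
EU = 61.588 + 6.954 + -18.865 + 4.62
= 54.30


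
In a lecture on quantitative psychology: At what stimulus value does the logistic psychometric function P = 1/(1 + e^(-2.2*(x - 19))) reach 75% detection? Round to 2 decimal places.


At P = 0.75: 0.75 = 1/(1 + e^(-k*(x-x0)))
Solving: e^(-k*(x-x0)) = 1/3
x = x0 + ln(3)/k
ln(3) = 1.0986
x = 19 + 1.0986/2.2
= 19 + 0.4994
= 19.50


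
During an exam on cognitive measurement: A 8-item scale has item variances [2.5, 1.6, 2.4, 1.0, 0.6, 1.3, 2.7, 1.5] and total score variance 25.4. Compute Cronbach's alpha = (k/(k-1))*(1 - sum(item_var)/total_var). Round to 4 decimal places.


alpha = (k/(k-1)) * (1 - sum(s_i^2)/s_total^2)
sum(item variances) = 13.6
k/(k-1) = 8/7 = 1.142857
1 - 13.6/25.4 = 1 - 0.535433 = 0.464567
alpha = 1.142857 * 0.464567
= 0.5309


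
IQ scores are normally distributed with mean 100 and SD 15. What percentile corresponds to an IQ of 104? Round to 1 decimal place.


z = (IQ - mean) / SD
z = (104 - 100) / 15 = 0.2667
Percentile = Phi(0.2667) * 100
Phi(0.2667) = 0.60515
= 60.5


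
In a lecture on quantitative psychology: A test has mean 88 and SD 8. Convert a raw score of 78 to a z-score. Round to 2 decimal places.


z = (X - mu) / sigma
= (78 - 88) / 8
= -10 / 8
= -1.25


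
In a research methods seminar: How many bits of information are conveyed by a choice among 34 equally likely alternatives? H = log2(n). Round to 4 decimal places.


H = log2(n)
H = log2(34)
= 5.0875


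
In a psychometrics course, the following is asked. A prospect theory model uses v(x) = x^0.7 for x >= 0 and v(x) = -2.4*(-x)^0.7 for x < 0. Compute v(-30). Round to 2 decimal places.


Since x = -30 < 0, use v(x) = -lambda*(-x)^alpha
(-x) = 30
30^0.7 = 10.814
v(-30) = -2.4 * 10.814
= -25.95


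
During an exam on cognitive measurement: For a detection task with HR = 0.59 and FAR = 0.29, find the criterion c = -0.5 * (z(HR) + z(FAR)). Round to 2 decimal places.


c = -0.5 * (z(HR) + z(FAR))
z(0.59) = 0.2275
z(0.29) = -0.5534
c = -0.5 * (0.2275 + -0.5534)
= -0.5 * -0.3259
= 0.16


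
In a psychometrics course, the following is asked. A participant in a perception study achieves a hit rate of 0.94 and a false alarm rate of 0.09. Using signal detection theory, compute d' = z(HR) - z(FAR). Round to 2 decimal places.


d' = z(HR) - z(FAR)
z(0.94) = 1.5548
z(0.09) = -1.3408
d' = 1.5548 - -1.3408
= 2.90


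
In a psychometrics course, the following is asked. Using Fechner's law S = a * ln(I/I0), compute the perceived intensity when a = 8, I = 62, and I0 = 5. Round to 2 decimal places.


S = 8 * ln(62/5)
I/I0 = 12.4
ln(12.4) = 2.5177
S = 8 * 2.5177
= 20.14


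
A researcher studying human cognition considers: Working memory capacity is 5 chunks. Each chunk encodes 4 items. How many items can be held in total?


Total items = chunks * items_per_chunk
= 5 * 4
= 20


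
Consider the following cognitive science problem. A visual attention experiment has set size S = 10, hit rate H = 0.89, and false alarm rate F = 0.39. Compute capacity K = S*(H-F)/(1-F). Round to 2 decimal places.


K = S * (H - F) / (1 - F)
H - F = 0.5
1 - F = 0.61
K = 10 * 0.5 / 0.61
= 8.20


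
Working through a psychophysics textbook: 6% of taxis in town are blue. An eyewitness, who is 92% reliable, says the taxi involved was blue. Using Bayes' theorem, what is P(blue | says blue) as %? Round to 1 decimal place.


P(blue | says blue) = P(says blue | blue)*P(blue) / [P(says blue | blue)*P(blue) + P(says blue | not blue)*P(not blue)]
Numerator = 0.92 * 0.06 = 0.0552
False identification = 0.08 * 0.94 = 0.0752
P = 0.0552 / (0.0552 + 0.0752)
= 0.0552 / 0.1304
As percentage = 42.3


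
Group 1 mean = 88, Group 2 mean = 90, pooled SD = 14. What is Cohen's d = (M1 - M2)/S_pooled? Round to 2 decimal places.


Cohen's d = (M1 - M2) / S_pooled
= (88 - 90) / 14
= -2 / 14
= -0.14


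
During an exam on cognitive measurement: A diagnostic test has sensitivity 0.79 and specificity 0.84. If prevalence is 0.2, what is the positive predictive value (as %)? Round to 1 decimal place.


PPV = (sens * prev) / (sens * prev + (1-spec) * (1-prev))
Numerator = 0.79 * 0.2 = 0.158
P(positive and no disease) = (1 - spec) * (1 - prev) = (1 - 0.84) * (1 - 0.2) = 0.128
Denominator = 0.158 + 0.128 = 0.286
PPV = 0.158 / 0.286 = 0.552448
As percentage = 55.2


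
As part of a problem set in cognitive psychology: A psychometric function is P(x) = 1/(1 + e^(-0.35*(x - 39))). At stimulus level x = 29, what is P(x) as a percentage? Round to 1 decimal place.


P(x) = 1/(1 + e^(-0.35*(29 - 39)))
Exponent = -0.35 * -10 = 3.5
e^(3.5) = 33.115452
P = 1/(1 + 33.115452) = 0.029312
Percentage = 2.9


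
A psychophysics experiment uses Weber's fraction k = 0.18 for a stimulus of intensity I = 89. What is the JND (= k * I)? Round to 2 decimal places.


JND = k * I
JND = 0.18 * 89
= 16.02


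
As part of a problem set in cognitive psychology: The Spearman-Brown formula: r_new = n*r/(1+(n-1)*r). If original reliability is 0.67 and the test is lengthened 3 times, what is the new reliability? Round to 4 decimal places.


r_new = n*r / (1 + (n-1)*r)
Numerator = 3 * 0.67 = 2.01
Denominator = 1 + 2 * 0.67 = 2.34
r_new = 2.01 / 2.34
= 0.8590


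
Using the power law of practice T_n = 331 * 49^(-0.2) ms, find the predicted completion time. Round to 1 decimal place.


T_n = 331 * 49^(-0.2)
49^(-0.2) = 0.459157
T_n = 331 * 0.459157
= 152.0 ms


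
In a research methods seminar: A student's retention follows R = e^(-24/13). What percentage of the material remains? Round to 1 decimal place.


R = e^(-t/S)
-t/S = -24/13 = -1.846154
R = e^(-1.846154) = 0.157843
Percentage = 0.157843 * 100
= 15.8


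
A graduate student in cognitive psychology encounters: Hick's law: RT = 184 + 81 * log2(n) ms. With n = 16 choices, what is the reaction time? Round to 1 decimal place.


RT = 184 + 81 * log2(16)
log2(16) = 4.0
RT = 184 + 81 * 4.0
= 184 + 324.0
= 508.0 ms


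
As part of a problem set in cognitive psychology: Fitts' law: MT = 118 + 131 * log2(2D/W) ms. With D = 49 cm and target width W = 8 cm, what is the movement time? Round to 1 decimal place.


MT = 118 + 131 * log2(2*49/8)
2D/W = 12.25
log2(12.25) = 3.6147
MT = 118 + 131 * 3.6147
= 591.5 ms


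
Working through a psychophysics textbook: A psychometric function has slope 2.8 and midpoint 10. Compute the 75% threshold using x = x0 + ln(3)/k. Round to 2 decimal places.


At P = 0.75: 0.75 = 1/(1 + e^(-k*(x-x0)))
Solving: e^(-k*(x-x0)) = 1/3
x = x0 + ln(3)/k
ln(3) = 1.0986
x = 10 + 1.0986/2.8
= 10 + 0.3924
= 10.39


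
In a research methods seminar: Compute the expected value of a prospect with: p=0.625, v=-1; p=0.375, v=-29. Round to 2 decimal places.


EU = sum(p_i * v_i)
0.625 * -1 = -0.625
0.375 * -29 = -10.875
EU = -0.625 + -10.875
= -11.50


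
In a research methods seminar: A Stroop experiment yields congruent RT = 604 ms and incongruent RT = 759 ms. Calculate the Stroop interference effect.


Stroop effect = RT(incongruent) - RT(congruent)
= 759 - 604
= 155 ms


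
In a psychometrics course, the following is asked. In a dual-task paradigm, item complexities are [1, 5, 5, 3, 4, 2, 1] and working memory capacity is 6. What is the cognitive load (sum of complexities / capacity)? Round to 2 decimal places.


Total complexity = 1 + 5 + 5 + 3 + 4 + 2 + 1 = 21
Load = total / capacity = 21 / 6
= 3.50


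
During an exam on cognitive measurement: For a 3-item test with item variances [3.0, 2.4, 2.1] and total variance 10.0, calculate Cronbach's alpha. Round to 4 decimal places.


alpha = (k/(k-1)) * (1 - sum(s_i^2)/s_total^2)
sum(item variances) = 7.5
k/(k-1) = 3/2 = 1.5
1 - 7.5/10.0 = 1 - 0.75 = 0.25
alpha = 1.5 * 0.25
= 0.3750


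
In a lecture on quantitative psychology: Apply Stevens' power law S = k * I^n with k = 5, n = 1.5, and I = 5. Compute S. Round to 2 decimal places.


S = 5 * 5^1.5
5^1.5 = 11.1803
S = 5 * 11.1803
= 55.90


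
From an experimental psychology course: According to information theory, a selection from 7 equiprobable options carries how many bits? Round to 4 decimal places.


H = log2(n)
H = log2(7)
= 2.8074


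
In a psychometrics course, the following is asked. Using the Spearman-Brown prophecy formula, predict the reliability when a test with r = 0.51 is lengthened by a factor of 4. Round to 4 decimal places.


r_new = n*r / (1 + (n-1)*r)
Numerator = 4 * 0.51 = 2.04
Denominator = 1 + 3 * 0.51 = 2.53
r_new = 2.04 / 2.53
= 0.8063


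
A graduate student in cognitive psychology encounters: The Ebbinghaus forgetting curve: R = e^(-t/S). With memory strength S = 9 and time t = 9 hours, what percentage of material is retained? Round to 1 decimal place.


R = e^(-t/S)
-t/S = -9/9 = -1.0
R = e^(-1.0) = 0.367879
Percentage = 0.367879 * 100
= 36.8


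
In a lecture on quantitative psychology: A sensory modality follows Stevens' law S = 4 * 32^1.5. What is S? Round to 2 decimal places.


S = 4 * 32^1.5
32^1.5 = 181.0193
S = 4 * 181.0193
= 724.08


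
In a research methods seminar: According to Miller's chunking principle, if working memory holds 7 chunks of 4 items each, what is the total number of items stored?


Total items = chunks * items_per_chunk
= 7 * 4
= 28


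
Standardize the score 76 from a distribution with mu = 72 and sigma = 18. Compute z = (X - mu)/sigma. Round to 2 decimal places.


z = (X - mu) / sigma
= (76 - 72) / 18
= 4 / 18
= 0.22


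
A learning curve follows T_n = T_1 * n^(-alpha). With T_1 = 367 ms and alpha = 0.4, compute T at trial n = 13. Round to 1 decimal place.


T_n = 367 * 13^(-0.4)
13^(-0.4) = 0.358445
T_n = 367 * 0.358445
= 131.5 ms


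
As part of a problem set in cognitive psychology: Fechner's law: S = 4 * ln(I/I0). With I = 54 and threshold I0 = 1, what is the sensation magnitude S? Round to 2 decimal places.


S = 4 * ln(54/1)
I/I0 = 54.0
ln(54.0) = 3.989
S = 4 * 3.989
= 15.96


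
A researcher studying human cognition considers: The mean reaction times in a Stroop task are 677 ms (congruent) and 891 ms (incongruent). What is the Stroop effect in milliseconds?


Stroop effect = RT(incongruent) - RT(congruent)
= 891 - 677
= 214 ms


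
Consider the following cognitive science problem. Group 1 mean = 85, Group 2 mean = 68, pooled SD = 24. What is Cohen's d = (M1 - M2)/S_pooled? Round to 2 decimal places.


Cohen's d = (M1 - M2) / S_pooled
= (85 - 68) / 24
= 17 / 24
= 0.71


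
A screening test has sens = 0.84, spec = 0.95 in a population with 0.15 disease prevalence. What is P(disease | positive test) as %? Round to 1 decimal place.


PPV = (sens * prev) / (sens * prev + (1-spec) * (1-prev))
Numerator = 0.84 * 0.15 = 0.126
P(positive and no disease) = (1 - spec) * (1 - prev) = (1 - 0.95) * (1 - 0.15) = 0.0425
Denominator = 0.126 + 0.0425 = 0.1685
PPV = 0.126 / 0.1685 = 0.747774
As percentage = 74.8


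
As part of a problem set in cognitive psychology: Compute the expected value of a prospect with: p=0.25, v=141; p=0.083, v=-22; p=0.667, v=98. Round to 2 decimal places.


EU = sum(p_i * v_i)
0.25 * 141 = 35.25
0.083 * -22 = -1.826
0.667 * 98 = 65.366
EU = 35.25 + -1.826 + 65.366
= 98.79


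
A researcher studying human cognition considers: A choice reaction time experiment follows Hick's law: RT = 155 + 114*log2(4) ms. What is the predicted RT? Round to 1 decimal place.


RT = 155 + 114 * log2(4)
log2(4) = 2.0
RT = 155 + 114 * 2.0
= 155 + 228.0
= 383.0 ms


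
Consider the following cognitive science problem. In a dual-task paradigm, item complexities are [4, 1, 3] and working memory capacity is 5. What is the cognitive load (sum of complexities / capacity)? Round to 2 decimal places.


Total complexity = 4 + 1 + 3 = 8
Load = total / capacity = 8 / 5
= 1.60


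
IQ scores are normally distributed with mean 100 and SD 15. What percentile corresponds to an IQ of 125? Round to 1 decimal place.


z = (IQ - mean) / SD
z = (125 - 100) / 15 = 1.6667
Percentile = Phi(1.6667) * 100
Phi(1.6667) = 0.952213
= 95.2


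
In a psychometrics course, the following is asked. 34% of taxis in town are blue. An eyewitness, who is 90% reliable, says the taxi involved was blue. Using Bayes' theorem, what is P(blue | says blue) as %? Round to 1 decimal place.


P(blue | says blue) = P(says blue | blue)*P(blue) / [P(says blue | blue)*P(blue) + P(says blue | not blue)*P(not blue)]
Numerator = 0.9 * 0.34 = 0.306
False identification = 0.1 * 0.66 = 0.066
P = 0.306 / (0.306 + 0.066)
= 0.306 / 0.372
As percentage = 82.3


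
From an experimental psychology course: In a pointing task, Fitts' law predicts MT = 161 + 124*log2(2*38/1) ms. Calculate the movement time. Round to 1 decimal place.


MT = 161 + 124 * log2(2*38/1)
2D/W = 76.0
log2(76.0) = 6.2479
MT = 161 + 124 * 6.2479
= 935.7 ms


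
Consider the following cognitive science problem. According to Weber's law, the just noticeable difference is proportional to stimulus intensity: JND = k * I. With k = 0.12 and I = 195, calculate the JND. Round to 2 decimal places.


JND = k * I
JND = 0.12 * 195
= 23.40


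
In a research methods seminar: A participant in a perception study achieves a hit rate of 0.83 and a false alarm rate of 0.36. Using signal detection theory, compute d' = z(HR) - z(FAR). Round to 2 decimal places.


d' = z(HR) - z(FAR)
z(0.83) = 0.9542
z(0.36) = -0.3585
d' = 0.9542 - -0.3585
= 1.31


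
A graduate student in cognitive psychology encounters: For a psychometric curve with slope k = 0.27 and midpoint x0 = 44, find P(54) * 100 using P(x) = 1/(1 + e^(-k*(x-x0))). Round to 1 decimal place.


P(x) = 1/(1 + e^(-0.27*(54 - 44)))
Exponent = -0.27 * 10 = -2.7
e^(-2.7) = 0.067206
P = 1/(1 + 0.067206) = 0.937026
Percentage = 93.7


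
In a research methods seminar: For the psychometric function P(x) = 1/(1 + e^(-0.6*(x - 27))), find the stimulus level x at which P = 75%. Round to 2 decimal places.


At P = 0.75: 0.75 = 1/(1 + e^(-k*(x-x0)))
Solving: e^(-k*(x-x0)) = 1/3
x = x0 + ln(3)/k
ln(3) = 1.0986
x = 27 + 1.0986/0.6
= 27 + 1.831
= 28.83


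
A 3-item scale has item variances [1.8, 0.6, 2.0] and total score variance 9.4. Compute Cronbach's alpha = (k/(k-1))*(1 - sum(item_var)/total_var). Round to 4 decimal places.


alpha = (k/(k-1)) * (1 - sum(s_i^2)/s_total^2)
sum(item variances) = 4.4
k/(k-1) = 3/2 = 1.5
1 - 4.4/9.4 = 1 - 0.468085 = 0.531915
alpha = 1.5 * 0.531915
= 0.7979


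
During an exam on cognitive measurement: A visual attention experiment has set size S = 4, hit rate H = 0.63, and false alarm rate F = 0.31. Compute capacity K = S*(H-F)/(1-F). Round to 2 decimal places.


K = S * (H - F) / (1 - F)
H - F = 0.32
1 - F = 0.69
K = 4 * 0.32 / 0.69
= 1.86


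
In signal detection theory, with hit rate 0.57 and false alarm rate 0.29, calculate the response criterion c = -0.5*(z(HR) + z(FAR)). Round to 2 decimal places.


c = -0.5 * (z(HR) + z(FAR))
z(0.57) = 0.1764
z(0.29) = -0.5534
c = -0.5 * (0.1764 + -0.5534)
= -0.5 * -0.377
= 0.19


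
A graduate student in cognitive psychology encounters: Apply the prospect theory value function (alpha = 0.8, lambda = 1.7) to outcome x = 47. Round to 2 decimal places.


Since x = 47 >= 0, use v(x) = x^0.8
47^0.8 = 21.761
v(47) = 21.76


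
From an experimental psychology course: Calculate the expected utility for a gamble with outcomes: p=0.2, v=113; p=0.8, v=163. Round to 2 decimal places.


EU = sum(p_i * v_i)
0.2 * 113 = 22.6
0.8 * 163 = 130.4
EU = 22.6 + 130.4
= 153.00
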